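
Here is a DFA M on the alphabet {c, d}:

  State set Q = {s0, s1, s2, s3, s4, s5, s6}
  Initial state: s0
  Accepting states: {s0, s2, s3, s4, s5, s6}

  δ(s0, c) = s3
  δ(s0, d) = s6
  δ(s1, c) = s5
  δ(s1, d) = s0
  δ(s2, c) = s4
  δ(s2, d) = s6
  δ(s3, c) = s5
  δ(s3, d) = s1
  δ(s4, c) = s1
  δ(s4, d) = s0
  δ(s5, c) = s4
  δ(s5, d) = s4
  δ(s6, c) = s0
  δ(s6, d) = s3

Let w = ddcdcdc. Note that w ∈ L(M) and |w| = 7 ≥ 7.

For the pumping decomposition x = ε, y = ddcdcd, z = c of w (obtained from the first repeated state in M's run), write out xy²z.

ddcdcdddcdcdc

xy^2z = ε·ddcdcd·ddcdcd·c = ddcdcdddcdcdc.
Reading y = ddcdcd takes M from s0 back to s0, so after x·y·y the machine is still in s0, and z then leads to the accepting state s3. Hence ddcdcdddcdcdc ∈ L(M).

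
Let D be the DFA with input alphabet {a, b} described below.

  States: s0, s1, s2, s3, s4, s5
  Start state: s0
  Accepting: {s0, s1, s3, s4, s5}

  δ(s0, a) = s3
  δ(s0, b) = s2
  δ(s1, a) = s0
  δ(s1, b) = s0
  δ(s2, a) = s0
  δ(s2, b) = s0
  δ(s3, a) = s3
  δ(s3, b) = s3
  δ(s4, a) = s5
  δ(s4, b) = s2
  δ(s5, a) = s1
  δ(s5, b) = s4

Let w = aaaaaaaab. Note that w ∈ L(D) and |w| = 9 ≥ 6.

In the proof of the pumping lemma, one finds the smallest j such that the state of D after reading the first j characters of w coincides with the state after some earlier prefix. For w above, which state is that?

State sequence: s0 -a-> s3 -a-> s3 -a-> s3 -a-> s3 -a-> s3 -a-> s3 -a-> s3 -a-> s3 -b-> s3
First repeat at step 2: s3 was already visited.

The earliest repeat is at step j = 2: D is in s3, which it already visited at step i = 1.
Pumping length from the standard proof: p = 6 (the number of states). The repeated state found above gives |xy| = j ≤ 6 and |y| = j − i ≥ 1.

s3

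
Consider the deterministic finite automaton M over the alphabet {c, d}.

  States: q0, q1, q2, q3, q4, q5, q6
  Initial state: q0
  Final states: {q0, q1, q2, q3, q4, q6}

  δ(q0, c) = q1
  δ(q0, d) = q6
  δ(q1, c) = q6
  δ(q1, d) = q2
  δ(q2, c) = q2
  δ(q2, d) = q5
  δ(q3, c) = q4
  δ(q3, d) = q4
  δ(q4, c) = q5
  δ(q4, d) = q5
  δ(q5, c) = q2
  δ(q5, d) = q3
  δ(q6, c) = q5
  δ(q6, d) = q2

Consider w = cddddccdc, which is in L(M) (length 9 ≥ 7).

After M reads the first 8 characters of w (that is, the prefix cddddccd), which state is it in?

Run of M on the first 8 characters of w = c d d d d c c d:
  step 0: q0  (start)
  step 1: q1  (read c: q0→q1)
  step 2: q2  (read d: q1→q2)
  step 3: q5  (read d: q2→q5)
  step 4: q3  (read d: q5→q3)
  step 5: q4  (read d: q3→q4)
  step 6: q5  (read c: q4→q5)
  step 7: q2  (read c: q5→q2)
  step 8: q5  (read d: q2→q5)

After reading 8 characters, M is in state q5.
(This kind of state-tracing is the core of the pumping-lemma construction: with 7 states, pigeonhole forces a repeat within the first 7 steps.)

q5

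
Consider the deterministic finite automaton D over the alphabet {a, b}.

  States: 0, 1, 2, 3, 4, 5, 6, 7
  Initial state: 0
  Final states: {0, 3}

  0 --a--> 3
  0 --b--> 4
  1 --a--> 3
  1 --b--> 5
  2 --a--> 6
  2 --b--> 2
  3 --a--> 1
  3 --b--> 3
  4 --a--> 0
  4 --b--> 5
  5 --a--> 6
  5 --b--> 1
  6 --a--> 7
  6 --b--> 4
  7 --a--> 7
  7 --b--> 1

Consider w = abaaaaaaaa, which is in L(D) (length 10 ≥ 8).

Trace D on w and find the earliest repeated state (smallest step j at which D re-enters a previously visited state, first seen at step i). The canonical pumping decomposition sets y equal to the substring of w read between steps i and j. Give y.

Run of D on w = a b a a a a a a a a:
  step 0: 0  (start)
  step 1: 3  (read a: 0→3)
  step 2: 3  (read b: 3→3)   ← first repeat (3 seen earlier)
  step 3: 1  (read a: 3→1)
  step 4: 3  (read a: 1→3)
  step 5: 1  (read a: 3→1)
  step 6: 3  (read a: 1→3)
  step 7: 1  (read a: 3→1)
  step 8: 3  (read a: 1→3)
  step 9: 1  (read a: 3→1)
  step 10: 3  (read a: 1→3)

So i = 1, j = 2, giving x = w[0:1] = a, y = w[1:2] = b, z = w[2:10] = aaaaaaaa.
Check: |xy| = 2 ≤ 8 and |y| = 1 ≥ 1. Reading y takes D from 3 back to 3, so every xyⁱz is accepted.

b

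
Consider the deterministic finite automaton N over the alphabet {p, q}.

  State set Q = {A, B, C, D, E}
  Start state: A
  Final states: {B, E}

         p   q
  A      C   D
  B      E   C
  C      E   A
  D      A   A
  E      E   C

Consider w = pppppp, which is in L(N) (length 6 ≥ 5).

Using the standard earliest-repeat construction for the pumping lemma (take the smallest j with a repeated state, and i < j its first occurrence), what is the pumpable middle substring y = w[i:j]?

Run of N on w = p p p p p p:
  step 0: A  (start)
  step 1: C  (read p: A→C)
  step 2: E  (read p: C→E)
  step 3: E  (read p: E→E)   ← first repeat (E seen earlier)
  step 4: E  (read p: E→E)
  step 5: E  (read p: E→E)
  step 6: E  (read p: E→E)

So i = 2, j = 3, giving x = w[0:2] = pp, y = w[2:3] = p, z = w[3:6] = ppp.
Check: |xy| = 3 ≤ 5 and |y| = 1 ≥ 1. Reading y takes N from E back to E, so every xyⁱz is accepted.
With |Q| = 5, pigeonhole forces a state repeat no later than step 5; the substring read between the first and second visits to that state can be pumped.

p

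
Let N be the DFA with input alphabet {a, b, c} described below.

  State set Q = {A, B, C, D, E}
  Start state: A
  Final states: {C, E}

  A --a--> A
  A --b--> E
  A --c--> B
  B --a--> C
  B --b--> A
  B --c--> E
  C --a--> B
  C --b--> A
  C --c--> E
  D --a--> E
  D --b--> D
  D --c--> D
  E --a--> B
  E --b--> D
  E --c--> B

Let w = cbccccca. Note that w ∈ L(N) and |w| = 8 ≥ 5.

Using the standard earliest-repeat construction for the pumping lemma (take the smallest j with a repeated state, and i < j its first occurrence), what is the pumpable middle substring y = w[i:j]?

State sequence: A -c-> B -b-> A -c-> B -c-> E -c-> B -c-> E -c-> B -a-> C
First repeat at step 2: A was already visited.

So i = 0, j = 2, giving x = w[0:0] = ε, y = w[0:2] = cb, z = w[2:8] = ccccca.
Check: |xy| = 2 ≤ 5 and |y| = 2 ≥ 1. Reading y takes N from A back to A, so every xyⁱz is accepted.

cb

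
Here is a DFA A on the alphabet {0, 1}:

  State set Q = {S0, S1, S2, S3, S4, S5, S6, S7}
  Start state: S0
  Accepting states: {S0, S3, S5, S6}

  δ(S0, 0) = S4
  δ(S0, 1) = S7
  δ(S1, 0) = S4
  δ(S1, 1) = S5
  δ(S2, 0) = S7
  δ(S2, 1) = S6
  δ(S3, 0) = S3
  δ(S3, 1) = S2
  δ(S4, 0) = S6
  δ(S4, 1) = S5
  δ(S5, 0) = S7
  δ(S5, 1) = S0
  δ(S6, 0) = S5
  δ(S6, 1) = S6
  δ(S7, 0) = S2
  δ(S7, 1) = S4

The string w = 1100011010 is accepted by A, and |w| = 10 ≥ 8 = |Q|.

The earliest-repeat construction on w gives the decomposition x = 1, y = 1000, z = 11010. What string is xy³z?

xy^3z = 1·1000·1000·1000·11010 = 110001000100011010.
Reading y = 1000 takes A from S7 back to S7, so after x·y·y·y the machine is still in S7, and z then leads to the accepting state S6. Hence 110001000100011010 ∈ L(A).

110001000100011010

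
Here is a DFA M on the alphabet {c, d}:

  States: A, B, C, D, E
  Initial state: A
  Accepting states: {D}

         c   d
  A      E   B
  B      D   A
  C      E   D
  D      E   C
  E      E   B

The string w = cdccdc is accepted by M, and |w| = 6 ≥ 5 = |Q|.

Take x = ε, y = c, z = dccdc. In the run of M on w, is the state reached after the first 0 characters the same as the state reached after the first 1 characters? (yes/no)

Run of M on the first 1 characters of w = c:
  step 0: A  (start)
  step 1: E  (read c: A→E)

After x (step 0): A. After xy (step 1): E.
They differ (A ≠ E), so y is not a cycle from the state after x; this split is not the one the pumping-lemma construction produces, and pumping y need not keep the string in L(M).

no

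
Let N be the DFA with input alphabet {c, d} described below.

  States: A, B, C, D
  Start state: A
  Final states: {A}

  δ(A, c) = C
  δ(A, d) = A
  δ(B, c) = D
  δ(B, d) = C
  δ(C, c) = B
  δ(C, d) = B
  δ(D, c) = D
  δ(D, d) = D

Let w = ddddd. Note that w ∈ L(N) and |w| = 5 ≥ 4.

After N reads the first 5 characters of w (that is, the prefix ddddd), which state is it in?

State sequence: A -d-> A -d-> A -d-> A -d-> A -d-> A

After reading 5 characters, N is in state A.
(This kind of state-tracing is the core of the pumping-lemma construction: with 4 states, pigeonhole forces a repeat within the first 4 steps.)

A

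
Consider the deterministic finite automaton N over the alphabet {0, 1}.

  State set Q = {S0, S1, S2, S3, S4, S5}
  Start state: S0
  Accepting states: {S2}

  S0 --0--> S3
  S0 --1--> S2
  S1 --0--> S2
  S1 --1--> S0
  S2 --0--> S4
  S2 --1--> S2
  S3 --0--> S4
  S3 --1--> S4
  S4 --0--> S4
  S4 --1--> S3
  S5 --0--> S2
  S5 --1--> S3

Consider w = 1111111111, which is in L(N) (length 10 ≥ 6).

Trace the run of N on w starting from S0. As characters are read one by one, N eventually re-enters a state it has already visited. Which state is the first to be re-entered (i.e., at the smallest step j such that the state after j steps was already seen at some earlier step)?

Run of N on w = 1 1 1 1 1 1 1 1 1 1:
  step 0: S0  (start)
  step 1: S2  (read 1: S0→S2)
  step 2: S2  (read 1: S2→S2)   ← first repeat (S2 seen earlier)
  step 3: S2  (read 1: S2→S2)
  step 4: S2  (read 1: S2→S2)
  step 5: S2  (read 1: S2→S2)
  step 6: S2  (read 1: S2→S2)
  step 7: S2  (read 1: S2→S2)
  step 8: S2  (read 1: S2→S2)
  step 9: S2  (read 1: S2→S2)
  step 10: S2  (read 1: S2→S2)

The earliest repeat is at step j = 2: N is in S2, which it already visited at step i = 1.
Since N has 6 states, any run of length ≥ 6 visits 6+1 states, so by pigeonhole some state repeats within the first 6 steps — that repeat gives the pumpable loop.

S2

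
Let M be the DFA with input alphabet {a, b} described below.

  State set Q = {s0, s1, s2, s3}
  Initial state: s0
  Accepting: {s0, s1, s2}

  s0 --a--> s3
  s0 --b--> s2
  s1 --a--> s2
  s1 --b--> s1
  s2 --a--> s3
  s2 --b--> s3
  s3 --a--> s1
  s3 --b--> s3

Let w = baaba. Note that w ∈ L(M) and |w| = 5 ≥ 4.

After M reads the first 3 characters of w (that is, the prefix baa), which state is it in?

s1

Run of M on the first 3 characters of w = b a a:
  step 0: s0  (start)
  step 1: s2  (read b: s0→s2)
  step 2: s3  (read a: s2→s3)
  step 3: s1  (read a: s3→s1)

After reading 3 characters, M is in state s1.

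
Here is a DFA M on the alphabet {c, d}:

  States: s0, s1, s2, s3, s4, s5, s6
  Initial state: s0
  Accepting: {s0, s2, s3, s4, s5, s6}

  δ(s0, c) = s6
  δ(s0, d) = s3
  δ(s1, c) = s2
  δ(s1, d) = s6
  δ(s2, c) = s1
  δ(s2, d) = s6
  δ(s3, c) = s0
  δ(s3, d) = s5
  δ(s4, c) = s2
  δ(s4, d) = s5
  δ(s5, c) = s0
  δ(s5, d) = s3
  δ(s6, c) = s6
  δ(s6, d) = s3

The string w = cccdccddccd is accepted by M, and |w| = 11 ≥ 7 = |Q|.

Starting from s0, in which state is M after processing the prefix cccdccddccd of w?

Run of M on the first 11 characters of w = c c c d c c d d c c d:
  step 0: s0  (start)
  step 1: s6  (read c: s0→s6)
  step 2: s6  (read c: s6→s6)
  step 3: s6  (read c: s6→s6)
  step 4: s3  (read d: s6→s3)
  step 5: s0  (read c: s3→s0)
  step 6: s6  (read c: s0→s6)
  step 7: s3  (read d: s6→s3)
  step 8: s5  (read d: s3→s5)
  step 9: s0  (read c: s5→s0)
  step 10: s6  (read c: s0→s6)
  step 11: s3  (read d: s6→s3)

After reading 11 characters, M is in state s3.

s3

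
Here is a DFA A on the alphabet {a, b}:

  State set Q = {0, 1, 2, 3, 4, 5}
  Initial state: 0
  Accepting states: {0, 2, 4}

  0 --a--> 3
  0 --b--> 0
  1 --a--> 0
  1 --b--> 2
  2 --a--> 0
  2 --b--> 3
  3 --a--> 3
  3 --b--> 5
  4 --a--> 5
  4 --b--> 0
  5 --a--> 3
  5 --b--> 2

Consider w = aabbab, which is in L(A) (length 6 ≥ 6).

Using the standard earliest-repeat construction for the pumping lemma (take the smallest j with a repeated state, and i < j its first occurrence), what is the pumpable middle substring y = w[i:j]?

a

Run of A on w = a a b b a b:
  step 0: 0  (start)
  step 1: 3  (read a: 0→3)
  step 2: 3  (read a: 3→3)   ← first repeat (3 seen earlier)
  step 3: 5  (read b: 3→5)
  step 4: 2  (read b: 5→2)
  step 5: 0  (read a: 2→0)
  step 6: 0  (read b: 0→0)

So i = 1, j = 2, giving x = w[0:1] = a, y = w[1:2] = a, z = w[2:6] = bbab.
Check: |xy| = 2 ≤ 6 and |y| = 1 ≥ 1. Reading y takes A from 3 back to 3, so every xyⁱz is accepted.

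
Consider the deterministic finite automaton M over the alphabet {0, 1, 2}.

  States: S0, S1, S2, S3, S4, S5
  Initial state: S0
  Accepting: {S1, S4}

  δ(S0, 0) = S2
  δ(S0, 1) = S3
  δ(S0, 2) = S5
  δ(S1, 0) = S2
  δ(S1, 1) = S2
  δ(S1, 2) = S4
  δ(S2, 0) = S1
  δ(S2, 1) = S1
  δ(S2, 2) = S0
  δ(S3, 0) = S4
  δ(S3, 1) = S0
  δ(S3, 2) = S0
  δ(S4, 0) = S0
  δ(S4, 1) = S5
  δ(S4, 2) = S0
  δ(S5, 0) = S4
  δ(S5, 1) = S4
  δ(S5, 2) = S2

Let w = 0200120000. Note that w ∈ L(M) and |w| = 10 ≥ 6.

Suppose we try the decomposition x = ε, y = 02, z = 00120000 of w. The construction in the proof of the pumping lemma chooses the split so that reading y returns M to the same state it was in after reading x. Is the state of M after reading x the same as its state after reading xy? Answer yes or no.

yes

State sequence: S0 -0-> S2 -2-> S0

After x (step 0): S0. After xy (step 2): S0.
They match, so y = 02 drives M around a cycle from S0 back to itself; pumping y any number of times keeps M in S0 before reading z, and xyⁱz ∈ L(M) for every i ≥ 0.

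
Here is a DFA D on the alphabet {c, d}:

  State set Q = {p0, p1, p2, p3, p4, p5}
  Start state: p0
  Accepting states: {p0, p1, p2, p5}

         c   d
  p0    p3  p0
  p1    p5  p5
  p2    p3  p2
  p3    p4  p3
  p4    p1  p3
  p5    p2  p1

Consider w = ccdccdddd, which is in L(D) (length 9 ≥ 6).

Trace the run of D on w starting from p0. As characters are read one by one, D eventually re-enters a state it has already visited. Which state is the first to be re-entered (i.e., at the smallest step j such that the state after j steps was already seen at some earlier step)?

State sequence: p0 -c-> p3 -c-> p4 -d-> p3 -c-> p4 -c-> p1 -d-> p5 -d-> p1 -d-> p5 -d-> p1
First repeat at step 3: p3 was already visited.

The earliest repeat is at step j = 3: D is in p3, which it already visited at step i = 1.
Since D has 6 states, any run of length ≥ 6 visits 6+1 states, so by pigeonhole some state repeats within the first 6 steps — that repeat gives the pumpable loop.

p3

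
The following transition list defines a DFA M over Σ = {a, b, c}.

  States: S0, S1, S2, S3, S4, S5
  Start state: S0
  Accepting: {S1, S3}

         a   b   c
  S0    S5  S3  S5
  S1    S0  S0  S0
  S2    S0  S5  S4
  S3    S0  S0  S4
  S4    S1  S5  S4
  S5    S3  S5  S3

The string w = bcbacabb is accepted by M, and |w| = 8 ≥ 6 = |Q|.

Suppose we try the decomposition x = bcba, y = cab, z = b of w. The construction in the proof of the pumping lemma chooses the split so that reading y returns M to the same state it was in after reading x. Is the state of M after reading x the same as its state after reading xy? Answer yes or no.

Run of M on the first 7 characters of w = b c b a c a b:
  step 0: S0  (start)
  step 1: S3  (read b: S0→S3)
  step 2: S4  (read c: S3→S4)
  step 3: S5  (read b: S4→S5)
  step 4: S3  (read a: S5→S3)
  step 5: S4  (read c: S3→S4)
  step 6: S1  (read a: S4→S1)
  step 7: S0  (read b: S1→S0)

After x (step 4): S3. After xy (step 7): S0.
They differ (S3 ≠ S0), so y is not a cycle from the state after x; this split is not the one the pumping-lemma construction produces, and pumping y need not keep the string in L(M).

no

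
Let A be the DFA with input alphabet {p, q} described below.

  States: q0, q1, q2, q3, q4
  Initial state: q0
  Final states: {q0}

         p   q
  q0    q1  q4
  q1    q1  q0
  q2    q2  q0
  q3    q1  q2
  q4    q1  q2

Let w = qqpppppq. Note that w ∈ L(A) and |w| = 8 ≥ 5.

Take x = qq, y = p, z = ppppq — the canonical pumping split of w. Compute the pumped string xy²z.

qqppppppq

xy^2z = qq·p·p·ppppq = qqppppppq.
Reading y = p takes A from q2 back to q2, so after x·y·y the machine is still in q2, and z then leads to the accepting state q0. Hence qqppppppq ∈ L(A).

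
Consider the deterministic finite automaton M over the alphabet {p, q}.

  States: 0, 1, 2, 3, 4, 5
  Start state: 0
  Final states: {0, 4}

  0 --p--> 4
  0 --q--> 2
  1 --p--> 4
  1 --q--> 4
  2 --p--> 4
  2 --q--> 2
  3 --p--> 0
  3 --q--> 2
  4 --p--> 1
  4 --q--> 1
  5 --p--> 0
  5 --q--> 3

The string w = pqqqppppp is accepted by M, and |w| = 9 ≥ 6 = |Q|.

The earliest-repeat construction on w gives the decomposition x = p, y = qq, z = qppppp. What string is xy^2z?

xy^2z = p·qq·qq·qppppp = pqqqqqppppp.
Reading y = qq takes M from 4 back to 4, so after x·y·y the machine is still in 4, and z then leads to the accepting state 4. Hence pqqqqqppppp ∈ L(M).

pqqqqqppppp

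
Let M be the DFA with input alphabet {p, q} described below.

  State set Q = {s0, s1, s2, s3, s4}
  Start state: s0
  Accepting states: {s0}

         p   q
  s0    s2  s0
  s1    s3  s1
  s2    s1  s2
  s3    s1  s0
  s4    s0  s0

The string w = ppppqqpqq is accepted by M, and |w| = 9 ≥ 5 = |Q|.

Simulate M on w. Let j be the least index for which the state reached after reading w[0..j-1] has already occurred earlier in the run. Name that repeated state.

State sequence: s0 -p-> s2 -p-> s1 -p-> s3 -p-> s1 -q-> s1 -q-> s1 -p-> s3 -q-> s0 -q-> s0
First repeat at step 4: s1 was already visited.

The earliest repeat is at step j = 4: M is in s1, which it already visited at step i = 2.
Since M has 5 states, any run of length ≥ 5 visits 5+1 states, so by pigeonhole some state repeats within the first 5 steps — that repeat gives the pumpable loop.

s1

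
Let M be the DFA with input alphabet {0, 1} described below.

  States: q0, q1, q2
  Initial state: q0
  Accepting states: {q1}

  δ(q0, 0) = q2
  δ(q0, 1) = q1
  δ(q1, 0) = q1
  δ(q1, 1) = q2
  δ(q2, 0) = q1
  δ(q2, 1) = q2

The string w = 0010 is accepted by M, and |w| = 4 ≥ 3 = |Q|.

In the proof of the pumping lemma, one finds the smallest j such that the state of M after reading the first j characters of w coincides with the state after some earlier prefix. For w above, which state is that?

State sequence: q0 -0-> q2 -0-> q1 -1-> q2 -0-> q1
First repeat at step 3: q2 was already visited.

The earliest repeat is at step j = 3: M is in q2, which it already visited at step i = 1.
Since M has 3 states, any run of length ≥ 3 visits 3+1 states, so by pigeonhole some state repeats within the first 3 steps — that repeat gives the pumpable loop.

q2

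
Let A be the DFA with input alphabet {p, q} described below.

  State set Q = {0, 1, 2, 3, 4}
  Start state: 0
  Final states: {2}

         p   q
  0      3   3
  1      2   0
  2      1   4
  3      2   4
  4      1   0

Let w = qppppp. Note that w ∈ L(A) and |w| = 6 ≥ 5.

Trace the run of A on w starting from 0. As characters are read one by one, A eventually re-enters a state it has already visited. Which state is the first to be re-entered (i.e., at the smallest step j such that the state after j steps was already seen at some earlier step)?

2

State sequence: 0 -q-> 3 -p-> 2 -p-> 1 -p-> 2 -p-> 1 -p-> 2
First repeat at step 4: 2 was already visited.

The earliest repeat is at step j = 4: A is in 2, which it already visited at step i = 2.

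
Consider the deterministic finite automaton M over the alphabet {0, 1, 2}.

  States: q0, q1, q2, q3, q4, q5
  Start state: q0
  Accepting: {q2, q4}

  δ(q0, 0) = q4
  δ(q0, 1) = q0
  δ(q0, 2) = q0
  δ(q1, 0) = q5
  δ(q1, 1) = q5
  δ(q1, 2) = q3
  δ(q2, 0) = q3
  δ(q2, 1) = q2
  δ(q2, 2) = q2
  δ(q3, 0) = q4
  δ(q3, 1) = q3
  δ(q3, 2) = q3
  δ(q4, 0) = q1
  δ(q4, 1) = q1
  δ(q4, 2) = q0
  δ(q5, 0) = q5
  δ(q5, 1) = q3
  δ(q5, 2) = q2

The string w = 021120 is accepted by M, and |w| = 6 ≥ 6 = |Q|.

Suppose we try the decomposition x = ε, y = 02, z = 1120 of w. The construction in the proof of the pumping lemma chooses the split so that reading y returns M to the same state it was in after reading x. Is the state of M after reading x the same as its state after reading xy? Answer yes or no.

State sequence: q0 -0-> q4 -2-> q0

After x (step 0): q0. After xy (step 2): q0.
They match, so y = 02 drives M around a cycle from q0 back to itself; pumping y any number of times keeps M in q0 before reading z, and xyⁱz ∈ L(M) for every i ≥ 0.

yes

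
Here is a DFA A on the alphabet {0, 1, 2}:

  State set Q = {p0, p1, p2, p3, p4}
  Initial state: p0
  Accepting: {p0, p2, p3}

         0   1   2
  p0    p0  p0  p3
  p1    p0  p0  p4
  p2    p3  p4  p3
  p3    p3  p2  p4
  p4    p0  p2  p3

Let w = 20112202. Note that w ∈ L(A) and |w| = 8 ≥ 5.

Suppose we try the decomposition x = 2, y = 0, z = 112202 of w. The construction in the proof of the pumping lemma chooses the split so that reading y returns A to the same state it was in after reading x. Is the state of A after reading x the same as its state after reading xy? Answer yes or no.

State sequence: p0 -2-> p3 -0-> p3

After x (step 1): p3. After xy (step 2): p3.
They match, so y = 0 drives A around a cycle from p3 back to itself; pumping y any number of times keeps A in p3 before reading z, and xyⁱz ∈ L(A) for every i ≥ 0.

yes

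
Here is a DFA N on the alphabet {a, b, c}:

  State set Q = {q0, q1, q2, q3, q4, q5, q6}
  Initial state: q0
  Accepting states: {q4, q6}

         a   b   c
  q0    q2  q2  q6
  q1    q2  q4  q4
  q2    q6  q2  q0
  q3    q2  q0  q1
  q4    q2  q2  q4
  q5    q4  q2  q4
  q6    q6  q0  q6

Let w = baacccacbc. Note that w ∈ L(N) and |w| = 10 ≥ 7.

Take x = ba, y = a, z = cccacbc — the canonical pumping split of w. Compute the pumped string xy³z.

baaaacccacbc

xy^3z = ba·a·a·a·cccacbc = baaaacccacbc.
Reading y = a takes N from q6 back to q6, so after x·y·y·y the machine is still in q6, and z then leads to the accepting state q6. Hence baaaacccacbc ∈ L(N).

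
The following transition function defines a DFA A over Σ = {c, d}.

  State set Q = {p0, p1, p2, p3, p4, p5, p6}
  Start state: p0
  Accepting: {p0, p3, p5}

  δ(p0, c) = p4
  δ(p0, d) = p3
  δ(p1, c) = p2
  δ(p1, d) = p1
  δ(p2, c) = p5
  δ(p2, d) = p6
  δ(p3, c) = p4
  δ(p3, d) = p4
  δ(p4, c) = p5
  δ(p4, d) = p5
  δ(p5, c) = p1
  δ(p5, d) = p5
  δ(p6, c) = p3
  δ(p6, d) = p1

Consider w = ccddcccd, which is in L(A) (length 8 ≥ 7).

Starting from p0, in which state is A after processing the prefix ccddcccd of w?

State sequence: p0 -c-> p4 -c-> p5 -d-> p5 -d-> p5 -c-> p1 -c-> p2 -c-> p5 -d-> p5

After reading 8 characters, A is in state p5.

p5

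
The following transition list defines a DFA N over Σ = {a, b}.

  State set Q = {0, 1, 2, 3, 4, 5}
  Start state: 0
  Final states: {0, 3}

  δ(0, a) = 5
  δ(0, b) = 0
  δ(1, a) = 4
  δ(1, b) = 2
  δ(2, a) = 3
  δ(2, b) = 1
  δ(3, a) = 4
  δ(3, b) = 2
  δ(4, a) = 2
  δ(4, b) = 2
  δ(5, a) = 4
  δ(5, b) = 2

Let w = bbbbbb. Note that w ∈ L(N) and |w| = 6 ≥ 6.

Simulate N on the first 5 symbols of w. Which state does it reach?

State sequence: 0 -b-> 0 -b-> 0 -b-> 0 -b-> 0 -b-> 0

After reading 5 characters, N is in state 0.

0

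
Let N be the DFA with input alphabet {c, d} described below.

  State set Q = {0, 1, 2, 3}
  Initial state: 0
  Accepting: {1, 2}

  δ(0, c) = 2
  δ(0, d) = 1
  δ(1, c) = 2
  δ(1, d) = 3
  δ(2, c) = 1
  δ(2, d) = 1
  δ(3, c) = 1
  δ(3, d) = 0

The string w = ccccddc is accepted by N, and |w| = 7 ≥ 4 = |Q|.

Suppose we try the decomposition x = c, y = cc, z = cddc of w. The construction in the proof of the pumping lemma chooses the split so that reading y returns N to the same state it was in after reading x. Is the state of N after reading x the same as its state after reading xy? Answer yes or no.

State sequence: 0 -c-> 2 -c-> 1 -c-> 2

After x (step 1): 2. After xy (step 3): 2.
They match, so y = cc drives N around a cycle from 2 back to itself; pumping y any number of times keeps N in 2 before reading z, and xyⁱz ∈ L(N) for every i ≥ 0.

yes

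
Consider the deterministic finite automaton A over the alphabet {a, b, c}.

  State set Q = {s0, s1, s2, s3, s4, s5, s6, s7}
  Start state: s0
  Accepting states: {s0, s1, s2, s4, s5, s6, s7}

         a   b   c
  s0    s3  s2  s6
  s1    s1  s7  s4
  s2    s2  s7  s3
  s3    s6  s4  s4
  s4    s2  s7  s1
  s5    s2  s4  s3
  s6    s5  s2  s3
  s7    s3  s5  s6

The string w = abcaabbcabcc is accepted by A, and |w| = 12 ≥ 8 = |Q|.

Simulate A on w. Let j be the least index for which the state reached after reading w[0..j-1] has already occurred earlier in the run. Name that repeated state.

s1

State sequence: s0 -a-> s3 -b-> s4 -c-> s1 -a-> s1 -a-> s1 -b-> s7 -b-> s5 -c-> s3 -a-> s6 -b-> s2 -c-> s3 -c-> s4
First repeat at step 4: s1 was already visited.

The earliest repeat is at step j = 4: A is in s1, which it already visited at step i = 3.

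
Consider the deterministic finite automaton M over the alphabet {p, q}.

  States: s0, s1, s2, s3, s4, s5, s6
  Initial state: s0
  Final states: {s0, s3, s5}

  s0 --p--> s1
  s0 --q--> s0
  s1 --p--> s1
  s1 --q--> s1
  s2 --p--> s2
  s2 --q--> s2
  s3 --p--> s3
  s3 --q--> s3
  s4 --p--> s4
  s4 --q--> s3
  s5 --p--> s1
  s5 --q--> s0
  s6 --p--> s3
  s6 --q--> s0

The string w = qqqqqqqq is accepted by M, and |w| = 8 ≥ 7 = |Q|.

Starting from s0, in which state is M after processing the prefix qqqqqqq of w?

State sequence: s0 -q-> s0 -q-> s0 -q-> s0 -q-> s0 -q-> s0 -q-> s0 -q-> s0

After reading 7 characters, M is in state s0.

s0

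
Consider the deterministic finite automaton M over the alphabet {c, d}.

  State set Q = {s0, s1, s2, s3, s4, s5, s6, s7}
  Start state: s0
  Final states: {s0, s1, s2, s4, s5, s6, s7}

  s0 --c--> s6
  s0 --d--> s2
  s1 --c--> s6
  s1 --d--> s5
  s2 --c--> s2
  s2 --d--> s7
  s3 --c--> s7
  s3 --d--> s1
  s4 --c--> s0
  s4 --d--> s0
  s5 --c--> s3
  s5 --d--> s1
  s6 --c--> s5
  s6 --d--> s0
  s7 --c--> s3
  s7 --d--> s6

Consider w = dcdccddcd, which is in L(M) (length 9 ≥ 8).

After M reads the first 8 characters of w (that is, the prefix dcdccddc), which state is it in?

s6

Run of M on the first 8 characters of w = d c d c c d d c:
  step 0: s0  (start)
  step 1: s2  (read d: s0→s2)
  step 2: s2  (read c: s2→s2)
  step 3: s7  (read d: s2→s7)
  step 4: s3  (read c: s7→s3)
  step 5: s7  (read c: s3→s7)
  step 6: s6  (read d: s7→s6)
  step 7: s0  (read d: s6→s0)
  step 8: s6  (read c: s0→s6)

After reading 8 characters, M is in state s6.
(This kind of state-tracing is the core of the pumping-lemma construction: with 8 states, pigeonhole forces a repeat within the first 8 steps.)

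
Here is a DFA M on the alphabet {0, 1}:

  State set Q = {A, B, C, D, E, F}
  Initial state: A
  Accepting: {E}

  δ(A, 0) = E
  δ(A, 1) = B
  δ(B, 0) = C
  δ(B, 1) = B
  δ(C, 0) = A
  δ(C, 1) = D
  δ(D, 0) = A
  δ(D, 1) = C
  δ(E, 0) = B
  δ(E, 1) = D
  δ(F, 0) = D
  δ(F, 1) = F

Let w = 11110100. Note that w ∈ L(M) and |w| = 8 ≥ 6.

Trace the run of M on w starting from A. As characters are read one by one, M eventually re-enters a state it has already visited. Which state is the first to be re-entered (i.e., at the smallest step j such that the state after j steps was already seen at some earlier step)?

State sequence: A -1-> B -1-> B -1-> B -1-> B -0-> C -1-> D -0-> A -0-> E
First repeat at step 2: B was already visited.

The earliest repeat is at step j = 2: M is in B, which it already visited at step i = 1.

B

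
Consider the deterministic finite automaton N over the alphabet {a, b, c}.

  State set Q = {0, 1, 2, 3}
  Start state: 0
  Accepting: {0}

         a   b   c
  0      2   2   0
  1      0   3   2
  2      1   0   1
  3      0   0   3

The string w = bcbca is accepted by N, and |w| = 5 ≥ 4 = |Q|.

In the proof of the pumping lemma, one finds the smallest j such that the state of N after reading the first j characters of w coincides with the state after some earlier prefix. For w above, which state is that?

3

State sequence: 0 -b-> 2 -c-> 1 -b-> 3 -c-> 3 -a-> 0
First repeat at step 4: 3 was already visited.

The earliest repeat is at step j = 4: N is in 3, which it already visited at step i = 3.
Since N has 4 states, any run of length ≥ 4 visits 4+1 states, so by pigeonhole some state repeats within the first 4 steps — that repeat gives the pumpable loop.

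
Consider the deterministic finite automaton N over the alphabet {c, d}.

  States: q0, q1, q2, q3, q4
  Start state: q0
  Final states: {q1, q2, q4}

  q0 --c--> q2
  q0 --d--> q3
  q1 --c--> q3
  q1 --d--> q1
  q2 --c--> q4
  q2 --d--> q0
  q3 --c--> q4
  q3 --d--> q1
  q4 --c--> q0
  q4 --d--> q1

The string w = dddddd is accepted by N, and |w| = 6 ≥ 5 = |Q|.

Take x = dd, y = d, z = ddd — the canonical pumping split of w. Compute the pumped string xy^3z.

xy^3z = dd·d·d·d·ddd = dddddddd.
Reading y = d takes N from q1 back to q1, so after x·y·y·y the machine is still in q1, and z then leads to the accepting state q1. Hence dddddddd ∈ L(N).

dddddddd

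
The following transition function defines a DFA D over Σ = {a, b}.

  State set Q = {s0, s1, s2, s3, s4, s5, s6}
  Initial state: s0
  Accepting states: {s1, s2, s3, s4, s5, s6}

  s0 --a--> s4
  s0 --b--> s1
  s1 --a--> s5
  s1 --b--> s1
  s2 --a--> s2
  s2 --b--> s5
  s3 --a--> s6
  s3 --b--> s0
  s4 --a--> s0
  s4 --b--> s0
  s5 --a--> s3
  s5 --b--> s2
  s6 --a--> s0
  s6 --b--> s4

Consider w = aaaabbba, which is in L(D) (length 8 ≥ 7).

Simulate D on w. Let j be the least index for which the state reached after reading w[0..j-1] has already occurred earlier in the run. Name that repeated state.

s0

State sequence: s0 -a-> s4 -a-> s0 -a-> s4 -a-> s0 -b-> s1 -b-> s1 -b-> s1 -a-> s5
First repeat at step 2: s0 was already visited.

The earliest repeat is at step j = 2: D is in s0, which it already visited at step i = 0.
Pumping length from the standard proof: p = 7 (the number of states). The repeated state found above gives |xy| = j ≤ 7 and |y| = j − i ≥ 1.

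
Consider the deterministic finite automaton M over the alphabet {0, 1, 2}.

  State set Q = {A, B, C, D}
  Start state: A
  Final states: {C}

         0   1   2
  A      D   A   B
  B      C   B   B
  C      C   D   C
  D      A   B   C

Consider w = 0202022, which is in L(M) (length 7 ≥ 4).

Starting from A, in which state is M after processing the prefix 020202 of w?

State sequence: A -0-> D -2-> C -0-> C -2-> C -0-> C -2-> C

After reading 6 characters, M is in state C.
(This kind of state-tracing is the core of the pumping-lemma construction: with 4 states, pigeonhole forces a repeat within the first 4 steps.)

C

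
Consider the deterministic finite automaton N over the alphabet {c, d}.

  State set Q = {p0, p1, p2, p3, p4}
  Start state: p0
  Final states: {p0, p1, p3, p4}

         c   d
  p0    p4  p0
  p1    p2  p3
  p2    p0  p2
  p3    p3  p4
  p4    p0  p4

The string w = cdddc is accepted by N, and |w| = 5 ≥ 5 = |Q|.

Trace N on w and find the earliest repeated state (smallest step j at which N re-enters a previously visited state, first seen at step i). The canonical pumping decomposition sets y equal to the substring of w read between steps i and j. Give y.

Run of N on w = c d d d c:
  step 0: p0  (start)
  step 1: p4  (read c: p0→p4)
  step 2: p4  (read d: p4→p4)   ← first repeat (p4 seen earlier)
  step 3: p4  (read d: p4→p4)
  step 4: p4  (read d: p4→p4)
  step 5: p0  (read c: p4→p0)

So i = 1, j = 2, giving x = w[0:1] = c, y = w[1:2] = d, z = w[2:5] = ddc.
Check: |xy| = 2 ≤ 5 and |y| = 1 ≥ 1. Reading y takes N from p4 back to p4, so every xyⁱz is accepted.

d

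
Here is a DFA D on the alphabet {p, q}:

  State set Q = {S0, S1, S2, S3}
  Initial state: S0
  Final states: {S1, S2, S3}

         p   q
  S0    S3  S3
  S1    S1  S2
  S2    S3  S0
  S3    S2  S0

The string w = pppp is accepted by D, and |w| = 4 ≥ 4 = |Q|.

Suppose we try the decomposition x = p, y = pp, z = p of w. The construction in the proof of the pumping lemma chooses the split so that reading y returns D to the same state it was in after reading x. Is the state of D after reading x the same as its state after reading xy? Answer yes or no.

State sequence: S0 -p-> S3 -p-> S2 -p-> S3

After x (step 1): S3. After xy (step 3): S3.
They match, so y = pp drives D around a cycle from S3 back to itself; pumping y any number of times keeps D in S3 before reading z, and xyⁱz ∈ L(D) for every i ≥ 0.

yes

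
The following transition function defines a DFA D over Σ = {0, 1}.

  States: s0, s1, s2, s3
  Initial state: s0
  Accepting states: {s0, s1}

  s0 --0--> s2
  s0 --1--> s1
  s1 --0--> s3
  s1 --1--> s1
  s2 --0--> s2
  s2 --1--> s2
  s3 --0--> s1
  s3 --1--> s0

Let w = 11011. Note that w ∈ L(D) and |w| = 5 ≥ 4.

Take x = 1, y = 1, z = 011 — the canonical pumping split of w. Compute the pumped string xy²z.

111011

xy^2z = 1·1·1·011 = 111011.
Reading y = 1 takes D from s1 back to s1, so after x·y·y the machine is still in s1, and z then leads to the accepting state s1. Hence 111011 ∈ L(D).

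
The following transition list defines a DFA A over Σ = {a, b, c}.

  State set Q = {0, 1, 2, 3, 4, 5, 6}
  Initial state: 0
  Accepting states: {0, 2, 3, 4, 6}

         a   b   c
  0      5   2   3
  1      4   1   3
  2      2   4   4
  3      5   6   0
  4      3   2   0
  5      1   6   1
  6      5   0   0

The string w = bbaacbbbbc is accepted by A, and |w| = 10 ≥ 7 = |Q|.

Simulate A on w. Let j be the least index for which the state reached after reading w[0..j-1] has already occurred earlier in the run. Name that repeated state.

State sequence: 0 -b-> 2 -b-> 4 -a-> 3 -a-> 5 -c-> 1 -b-> 1 -b-> 1 -b-> 1 -b-> 1 -c-> 3
First repeat at step 6: 1 was already visited.

The earliest repeat is at step j = 6: A is in 1, which it already visited at step i = 5.
The DFA has 7 states, so the proof of the pumping lemma guarantees a repeated state among the first 7+1 visited; the segment between the two visits is the pumpable y.

1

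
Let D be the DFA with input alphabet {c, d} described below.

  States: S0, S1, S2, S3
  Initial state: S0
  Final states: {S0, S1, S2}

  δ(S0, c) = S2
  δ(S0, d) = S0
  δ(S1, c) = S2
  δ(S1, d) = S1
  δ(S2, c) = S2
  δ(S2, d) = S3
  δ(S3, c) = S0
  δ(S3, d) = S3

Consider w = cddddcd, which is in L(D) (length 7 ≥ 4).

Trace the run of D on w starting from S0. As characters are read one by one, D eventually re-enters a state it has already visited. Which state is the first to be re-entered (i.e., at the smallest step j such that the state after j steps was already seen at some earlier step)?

Run of D on w = c d d d d c d:
  step 0: S0  (start)
  step 1: S2  (read c: S0→S2)
  step 2: S3  (read d: S2→S3)
  step 3: S3  (read d: S3→S3)   ← first repeat (S3 seen earlier)
  step 4: S3  (read d: S3→S3)
  step 5: S3  (read d: S3→S3)
  step 6: S0  (read c: S3→S0)
  step 7: S0  (read d: S0→S0)

The earliest repeat is at step j = 3: D is in S3, which it already visited at step i = 2.
The DFA has 4 states, so the proof of the pumping lemma guarantees a repeated state among the first 4+1 visited; the segment between the two visits is the pumpable y.

S3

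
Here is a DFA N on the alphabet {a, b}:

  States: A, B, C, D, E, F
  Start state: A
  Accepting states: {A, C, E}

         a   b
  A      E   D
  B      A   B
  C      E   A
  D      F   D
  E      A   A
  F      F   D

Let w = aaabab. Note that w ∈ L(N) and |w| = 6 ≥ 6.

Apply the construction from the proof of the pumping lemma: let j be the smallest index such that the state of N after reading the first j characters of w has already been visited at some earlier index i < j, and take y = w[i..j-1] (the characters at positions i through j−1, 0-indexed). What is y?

Run of N on w = a a a b a b:
  step 0: A  (start)
  step 1: E  (read a: A→E)
  step 2: A  (read a: E→A)   ← first repeat (A seen earlier)
  step 3: E  (read a: A→E)
  step 4: A  (read b: E→A)
  step 5: E  (read a: A→E)
  step 6: A  (read b: E→A)

So i = 0, j = 2, giving x = w[0:0] = ε, y = w[0:2] = aa, z = w[2:6] = abab.
Check: |xy| = 2 ≤ 6 and |y| = 2 ≥ 1. Reading y takes N from A back to A, so every xyⁱz is accepted.
Since N has 6 states, any run of length ≥ 6 visits 6+1 states, so by pigeonhole some state repeats within the first 6 steps — that repeat gives the pumpable loop.

aa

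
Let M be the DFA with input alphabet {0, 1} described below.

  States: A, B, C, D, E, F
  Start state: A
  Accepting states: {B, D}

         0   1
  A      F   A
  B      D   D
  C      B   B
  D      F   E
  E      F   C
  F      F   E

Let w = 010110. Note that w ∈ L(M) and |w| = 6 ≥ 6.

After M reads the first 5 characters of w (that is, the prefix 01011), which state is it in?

Run of M on the first 5 characters of w = 0 1 0 1 1:
  step 0: A  (start)
  step 1: F  (read 0: A→F)
  step 2: E  (read 1: F→E)
  step 3: F  (read 0: E→F)
  step 4: E  (read 1: F→E)
  step 5: C  (read 1: E→C)

After reading 5 characters, M is in state C.
(This kind of state-tracing is the core of the pumping-lemma construction: with 6 states, pigeonhole forces a repeat within the first 6 steps.)

C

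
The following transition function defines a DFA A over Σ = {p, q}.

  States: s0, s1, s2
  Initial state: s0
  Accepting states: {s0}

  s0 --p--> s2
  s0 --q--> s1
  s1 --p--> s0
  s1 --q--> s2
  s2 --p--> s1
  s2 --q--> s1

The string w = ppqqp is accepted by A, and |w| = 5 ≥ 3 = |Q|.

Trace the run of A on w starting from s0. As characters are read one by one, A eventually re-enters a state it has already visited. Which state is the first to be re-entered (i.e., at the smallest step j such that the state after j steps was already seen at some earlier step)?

s2

Run of A on w = p p q q p:
  step 0: s0  (start)
  step 1: s2  (read p: s0→s2)
  step 2: s1  (read p: s2→s1)
  step 3: s2  (read q: s1→s2)   ← first repeat (s2 seen earlier)
  step 4: s1  (read q: s2→s1)
  step 5: s0  (read p: s1→s0)

The earliest repeat is at step j = 3: A is in s2, which it already visited at step i = 1.
The DFA has 3 states, so the proof of the pumping lemma guarantees a repeated state among the first 3+1 visited; the segment between the two visits is the pumpable y.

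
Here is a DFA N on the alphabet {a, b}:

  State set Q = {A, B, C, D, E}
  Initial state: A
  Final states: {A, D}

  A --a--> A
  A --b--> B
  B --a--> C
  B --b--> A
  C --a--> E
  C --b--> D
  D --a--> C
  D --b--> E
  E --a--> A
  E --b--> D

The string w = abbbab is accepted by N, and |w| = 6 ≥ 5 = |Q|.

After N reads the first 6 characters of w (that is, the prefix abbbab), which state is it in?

D

State sequence: A -a-> A -b-> B -b-> A -b-> B -a-> C -b-> D

After reading 6 characters, N is in state D.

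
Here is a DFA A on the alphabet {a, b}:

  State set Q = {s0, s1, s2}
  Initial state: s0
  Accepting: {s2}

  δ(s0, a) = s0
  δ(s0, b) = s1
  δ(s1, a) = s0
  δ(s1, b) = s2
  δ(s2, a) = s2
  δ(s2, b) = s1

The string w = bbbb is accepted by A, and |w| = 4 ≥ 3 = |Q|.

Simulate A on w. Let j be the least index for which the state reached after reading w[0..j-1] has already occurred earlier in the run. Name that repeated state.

State sequence: s0 -b-> s1 -b-> s2 -b-> s1 -b-> s2
First repeat at step 3: s1 was already visited.

The earliest repeat is at step j = 3: A is in s1, which it already visited at step i = 1.

s1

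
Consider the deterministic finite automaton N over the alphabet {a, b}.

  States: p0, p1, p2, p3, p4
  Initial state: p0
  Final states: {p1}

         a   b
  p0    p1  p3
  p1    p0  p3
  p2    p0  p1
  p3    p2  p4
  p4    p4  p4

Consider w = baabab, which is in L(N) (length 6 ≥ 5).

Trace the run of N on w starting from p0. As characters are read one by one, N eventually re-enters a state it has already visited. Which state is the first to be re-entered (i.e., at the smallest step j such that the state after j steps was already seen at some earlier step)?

Run of N on w = b a a b a b:
  step 0: p0  (start)
  step 1: p3  (read b: p0→p3)
  step 2: p2  (read a: p3→p2)
  step 3: p0  (read a: p2→p0)   ← first repeat (p0 seen earlier)
  step 4: p3  (read b: p0→p3)
  step 5: p2  (read a: p3→p2)
  step 6: p1  (read b: p2→p1)

The earliest repeat is at step j = 3: N is in p0, which it already visited at step i = 0.
Since N has 5 states, any run of length ≥ 5 visits 5+1 states, so by pigeonhole some state repeats within the first 5 steps — that repeat gives the pumpable loop.

p0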